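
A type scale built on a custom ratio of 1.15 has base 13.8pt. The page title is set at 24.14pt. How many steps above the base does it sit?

4

1.15ⁿ = 24.14 / 13.8 = 1.7493
n = ln(1.7493) / ln(1.15) = 0.5592 / 0.1398 ≈ 4.00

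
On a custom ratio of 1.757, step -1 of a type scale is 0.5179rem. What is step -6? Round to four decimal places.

The gap is -6 − (-1) = -5 steps, so the factor is 1.757^-5.
0.5179 ÷ 1.757⁵ = 0.5179 ÷ 16.74398 ≈ 0.0309

0.0309rem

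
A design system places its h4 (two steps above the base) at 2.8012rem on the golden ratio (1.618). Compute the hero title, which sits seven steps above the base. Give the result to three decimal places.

31.063rem

2.8012 × 1.618⁵ = 2.8012 × 11.08901 ≈ 31.063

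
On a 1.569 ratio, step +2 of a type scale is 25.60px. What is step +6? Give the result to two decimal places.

Moving from step +2 to step +6 is 4 steps up, so multiply by r⁴.
25.60 × 1.569⁴ = 25.60 × 6.06027 ≈ 155.143

155.14px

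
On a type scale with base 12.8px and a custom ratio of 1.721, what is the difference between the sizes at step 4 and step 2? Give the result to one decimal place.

Step 2: 12.8 × 1.721² = 37.912px
Step 4: 12.8 × 1.721⁴ = 112.288px
Difference: 112.288 − 37.912 = 74.376px

74.4px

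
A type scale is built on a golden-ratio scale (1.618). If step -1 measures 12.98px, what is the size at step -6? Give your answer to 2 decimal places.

1.17px

Moving from step -1 to step -6 is 5 steps down, so divide by r⁵.
12.98 ÷ 1.618⁵ = 12.98 ÷ 11.08901 ≈ 1.171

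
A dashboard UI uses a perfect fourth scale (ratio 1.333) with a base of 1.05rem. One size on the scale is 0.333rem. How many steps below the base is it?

1.333ⁿ = 1.05 / 0.333 = 3.1532
n = ln(3.1532) / ln(1.333) = 1.1484 / 0.2874 ≈ 4.00

4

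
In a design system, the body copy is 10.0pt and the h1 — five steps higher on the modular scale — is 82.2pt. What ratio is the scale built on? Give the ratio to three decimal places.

1.524

r⁵ = 82.2 / 10.0, so r = (82.2/10.0)^(1/5).
r = 8.2200^(1/5) ≈ 1.5240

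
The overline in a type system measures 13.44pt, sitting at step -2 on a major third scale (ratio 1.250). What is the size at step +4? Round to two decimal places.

13.44 × 1.250⁶ = 13.44 × 3.81470 ≈ 51.270

51.27pt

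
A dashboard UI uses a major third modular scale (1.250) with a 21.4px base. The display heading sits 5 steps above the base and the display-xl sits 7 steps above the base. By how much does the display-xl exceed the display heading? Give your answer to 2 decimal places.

36.74px

Step 5: 21.4 × 1.250⁵ = 65.3076px
Step 7: 21.4 × 1.250⁷ = 102.0432px
Difference: 102.0432 − 65.3076 = 36.7356px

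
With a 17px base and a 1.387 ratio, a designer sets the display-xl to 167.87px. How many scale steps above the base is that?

7

1.387ⁿ = 167.87 / 17 = 9.8747
n = ln(9.8747) / ln(1.387) = 2.2900 / 0.3271 ≈ 7.00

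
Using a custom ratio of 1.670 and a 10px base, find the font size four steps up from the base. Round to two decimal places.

A modular type scale is a geometric sequence: sizeₙ = base × rⁿ.
10.0 × 1.670⁴ = 10.0 × 7.77796 ≈ 77.78

77.78px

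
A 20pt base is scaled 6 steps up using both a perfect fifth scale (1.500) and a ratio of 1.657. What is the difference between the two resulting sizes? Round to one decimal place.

Perfect fifth: 20.0 × 1.500⁶ = 227.812pt
At 1.657: 20.0 × 1.657⁶ = 413.966pt
Difference: 413.966 − 227.812 = 186.154pt

186.2pt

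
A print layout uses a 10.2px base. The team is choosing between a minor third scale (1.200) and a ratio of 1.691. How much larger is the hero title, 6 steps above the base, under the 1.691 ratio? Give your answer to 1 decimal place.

208.0px

Minor third: 10.2 × 1.200⁶ = 30.457px
At 1.691: 10.2 × 1.691⁶ = 238.485px
Difference: 238.485 − 30.457 = 208.028px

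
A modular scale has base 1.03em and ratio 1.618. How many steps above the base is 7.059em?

1.618ⁿ = 7.059 / 1.03 = 6.8534
n = ln(6.8534) / ln(1.618) = 1.9247 / 0.4812 ≈ 4.00

4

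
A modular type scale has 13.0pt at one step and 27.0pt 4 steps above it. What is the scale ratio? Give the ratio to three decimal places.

1.200

r⁴ = 27.0 / 13.0, so r = (27.0/13.0)^(1/4).
r = 2.0769^(1/4) ≈ 1.2005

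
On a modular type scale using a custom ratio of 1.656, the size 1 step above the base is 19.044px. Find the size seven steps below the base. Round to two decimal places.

19.044 ÷ 1.656⁸ = 19.044 ÷ 56.55652 ≈ 0.337

0.34px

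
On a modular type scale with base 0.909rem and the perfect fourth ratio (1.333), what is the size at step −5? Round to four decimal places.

Every step multiplies by the scale ratio.
0.909 ÷ 1.333⁵ = 0.909 ÷ 4.20873 ≈ 0.2160

0.2160rem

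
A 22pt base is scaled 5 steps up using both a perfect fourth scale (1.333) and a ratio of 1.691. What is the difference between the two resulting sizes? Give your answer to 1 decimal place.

211.6pt

Perfect fourth: 22.0 × 1.333⁵ = 92.592pt
At 1.691: 22.0 × 1.691⁵ = 304.187pt
Difference: 304.187 − 92.592 = 211.595pt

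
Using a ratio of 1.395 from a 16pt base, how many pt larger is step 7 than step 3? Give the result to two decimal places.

121.05pt

Step 3: 16.0 × 1.395³ = 43.4353pt
Step 7: 16.0 × 1.395⁷ = 164.4900pt
Difference: 164.4900 − 43.4353 = 121.0547pt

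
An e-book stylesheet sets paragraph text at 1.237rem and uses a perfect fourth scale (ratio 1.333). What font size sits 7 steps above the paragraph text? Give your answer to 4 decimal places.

1.237 × 1.333⁷ = 1.237 × 7.47844 ≈ 9.2508

9.2508rem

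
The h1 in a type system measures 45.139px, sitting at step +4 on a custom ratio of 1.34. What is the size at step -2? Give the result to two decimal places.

Moving from step +4 to step -2 is 6 steps down, so divide by r⁶.
45.139 ÷ 1.34⁶ = 45.139 ÷ 5.78934 ≈ 7.797

7.80px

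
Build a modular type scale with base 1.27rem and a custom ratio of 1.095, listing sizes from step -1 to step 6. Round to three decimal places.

1.160rem, 1.270rem, 1.391rem, 1.523rem, 1.667rem, 1.826rem, 1.999rem, 2.189rem

Step -1: 1.27 ÷ 1.095 = 1.160
Step 0: 1.27rem
Step 1: 1.27 × 1.095 = 1.391
Step 2: 1.27 × 1.095² = 1.523
Step 3: 1.27 × 1.095³ = 1.667
Step 4: 1.27 × 1.095⁴ = 1.826
Step 5: 1.27 × 1.095⁵ = 1.999
Step 6: 1.27 × 1.095⁶ = 2.189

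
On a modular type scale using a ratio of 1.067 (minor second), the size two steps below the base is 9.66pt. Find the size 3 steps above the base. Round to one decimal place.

13.4pt

9.66 × 1.067⁵ = 9.66 × 1.38300 ≈ 13.360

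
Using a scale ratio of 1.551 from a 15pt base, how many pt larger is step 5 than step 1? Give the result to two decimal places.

111.37pt

Step 1: 15.0 × 1.551 = 23.2650pt
Step 5: 15.0 × 1.551⁵ = 134.6326pt
Difference: 134.6326 − 23.2650 = 111.3676pt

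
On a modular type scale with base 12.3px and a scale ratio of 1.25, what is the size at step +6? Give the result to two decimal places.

A modular type scale is a geometric sequence: sizeₙ = base × rⁿ.
12.3 × 1.25⁶ = 12.3 × 3.81470 ≈ 46.92

46.92px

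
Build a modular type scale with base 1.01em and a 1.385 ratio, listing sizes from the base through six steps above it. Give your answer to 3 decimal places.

1.010em, 1.399em, 1.937em, 2.683em, 3.716em, 5.147em, 7.129em

Step 0: 1.01em
Step 1: 1.01 × 1.385 = 1.399
Step 2: 1.01 × 1.385² = 1.937
Step 3: 1.01 × 1.385³ = 2.683
Step 4: 1.01 × 1.385⁴ = 3.716
Step 5: 1.01 × 1.385⁵ = 5.147
Step 6: 1.01 × 1.385⁶ = 7.129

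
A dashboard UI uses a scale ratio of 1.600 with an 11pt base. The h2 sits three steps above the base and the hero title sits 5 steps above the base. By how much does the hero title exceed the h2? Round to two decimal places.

Step 3: 11.0 × 1.600³ = 45.0560pt
Step 5: 11.0 × 1.600⁵ = 115.3434pt
Difference: 115.3434 − 45.0560 = 70.2874pt

70.29pt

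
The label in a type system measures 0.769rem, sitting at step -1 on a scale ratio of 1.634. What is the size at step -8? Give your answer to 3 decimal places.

0.025rem

Moving from step -1 to step -8 is 7 steps down, so divide by r⁷.
0.769 ÷ 1.634⁷ = 0.769 ÷ 31.10028 ≈ 0.025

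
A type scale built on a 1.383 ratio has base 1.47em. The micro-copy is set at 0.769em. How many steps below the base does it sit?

2

1.383ⁿ = 1.47 / 0.769 = 1.9116
n = ln(1.9116) / ln(1.383) = 0.6479 / 0.3243 ≈ 2.00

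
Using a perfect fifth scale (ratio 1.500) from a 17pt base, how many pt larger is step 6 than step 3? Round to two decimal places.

Step 3: 17.0 × 1.500³ = 57.3750pt
Step 6: 17.0 × 1.500⁶ = 193.6406pt
Difference: 193.6406 − 57.3750 = 136.2656pt

136.27pt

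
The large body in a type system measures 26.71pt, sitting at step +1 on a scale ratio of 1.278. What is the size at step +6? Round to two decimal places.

Moving from step +1 to step +6 is 5 steps up, so multiply by r⁵.
26.71 × 1.278⁵ = 26.71 × 3.40921 ≈ 91.060

91.06pt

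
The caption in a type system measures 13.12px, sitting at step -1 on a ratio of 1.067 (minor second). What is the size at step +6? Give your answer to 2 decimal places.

20.66px

Moving from step -1 to step +6 is 7 steps up, so multiply by r⁷.
13.12 × 1.067⁷ = 13.12 × 1.57453 ≈ 20.658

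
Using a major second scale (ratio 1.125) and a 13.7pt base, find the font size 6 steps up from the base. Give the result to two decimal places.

27.77pt

13.7 × 1.125⁶ = 13.7 × 2.02729 ≈ 27.77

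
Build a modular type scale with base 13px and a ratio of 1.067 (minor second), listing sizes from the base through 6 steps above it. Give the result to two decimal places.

Step 0: 13px
Step 1: 13.0 × 1.067 = 13.87
Step 2: 13.0 × 1.067² = 14.80
Step 3: 13.0 × 1.067³ = 15.79
Step 4: 13.0 × 1.067⁴ = 16.85
Step 5: 13.0 × 1.067⁵ = 17.98
Step 6: 13.0 × 1.067⁶ = 19.18

13.00px, 13.87px, 14.80px, 15.79px, 16.85px, 17.98px, 19.18px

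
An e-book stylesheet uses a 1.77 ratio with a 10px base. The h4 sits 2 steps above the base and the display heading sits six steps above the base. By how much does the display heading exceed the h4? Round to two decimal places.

Step 2: 10.0 × 1.77² = 31.3290px
Step 6: 10.0 × 1.77⁶ = 307.4961px
Difference: 307.4961 − 31.3290 = 276.1671px

276.17px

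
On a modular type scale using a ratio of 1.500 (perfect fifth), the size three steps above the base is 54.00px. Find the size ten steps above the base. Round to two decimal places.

54.00 × 1.500⁷ = 54.00 × 17.08594 ≈ 922.641

922.64px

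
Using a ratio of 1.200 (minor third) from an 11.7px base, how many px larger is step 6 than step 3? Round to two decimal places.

Step 3: 11.7 × 1.200³ = 20.2176px
Step 6: 11.7 × 1.200⁶ = 34.9360px
Difference: 34.9360 − 20.2176 = 14.7184px

14.72px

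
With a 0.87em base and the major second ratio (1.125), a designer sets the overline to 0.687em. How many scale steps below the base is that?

2

1.125ⁿ = 0.87 / 0.687 = 1.2664
n = ln(1.2664) / ln(1.125) = 0.2362 / 0.1178 ≈ 2.01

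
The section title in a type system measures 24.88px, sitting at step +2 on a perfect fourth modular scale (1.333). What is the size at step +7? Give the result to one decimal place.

The gap is 7 − (2) = 5 steps, so the factor is 1.333^5.
24.88 × 1.333⁵ = 24.88 × 4.20873 ≈ 104.713

104.7px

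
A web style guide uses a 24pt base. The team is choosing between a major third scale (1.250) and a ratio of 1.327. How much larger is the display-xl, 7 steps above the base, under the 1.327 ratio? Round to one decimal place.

Major third: 24.0 × 1.250⁷ = 114.441pt
At 1.327: 24.0 × 1.327⁷ = 173.903pt
Difference: 173.903 − 114.441 = 59.462pt

59.5pt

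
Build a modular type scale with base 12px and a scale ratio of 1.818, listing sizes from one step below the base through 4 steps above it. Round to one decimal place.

6.6px, 12.0px, 21.8px, 39.7px, 72.1px, 131.1px

Step -1: 12.0 ÷ 1.818 = 6.6
Step 0: 12px
Step 1: 12.0 × 1.818 = 21.8
Step 2: 12.0 × 1.818² = 39.7
Step 3: 12.0 × 1.818³ = 72.1
Step 4: 12.0 × 1.818⁴ = 131.1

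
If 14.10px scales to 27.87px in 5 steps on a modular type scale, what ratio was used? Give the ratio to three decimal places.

r⁵ = 27.87 / 14.10, so r = (27.87/14.10)^(1/5).
r = 1.9766^(1/5) ≈ 1.1460

1.146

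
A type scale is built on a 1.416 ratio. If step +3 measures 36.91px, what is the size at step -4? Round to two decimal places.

The gap is -4 − (3) = -7 steps, so the factor is 1.416^-7.
36.91 ÷ 1.416⁷ = 36.91 ÷ 11.41413 ≈ 3.234

3.23px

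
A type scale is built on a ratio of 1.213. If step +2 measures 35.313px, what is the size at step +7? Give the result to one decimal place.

Moving from step +2 to step +7 is 5 steps up, so multiply by r⁵.
35.313 × 1.213⁵ = 35.313 × 2.62606 ≈ 92.734

92.7px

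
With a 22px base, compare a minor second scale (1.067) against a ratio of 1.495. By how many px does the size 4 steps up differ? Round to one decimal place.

Minor second: 22.0 × 1.067⁴ = 28.515px
At 1.495: 22.0 × 1.495⁴ = 109.897px
Difference: 109.897 − 28.515 = 81.382px

81.4px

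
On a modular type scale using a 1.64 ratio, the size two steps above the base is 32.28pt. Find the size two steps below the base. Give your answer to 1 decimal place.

32.28 ÷ 1.64⁴ = 32.28 ÷ 7.23395 ≈ 4.462

4.5pt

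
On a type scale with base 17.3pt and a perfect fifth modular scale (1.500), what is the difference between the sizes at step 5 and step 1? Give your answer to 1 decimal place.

Step 1: 17.3 × 1.500 = 25.950pt
Step 5: 17.3 × 1.500⁵ = 131.372pt
Difference: 131.372 − 25.950 = 105.422pt

105.4pt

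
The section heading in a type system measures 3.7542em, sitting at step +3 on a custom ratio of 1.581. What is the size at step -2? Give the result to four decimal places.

Moving from step +3 to step -2 is 5 steps down, so divide by r⁵.
3.7542 ÷ 1.581⁵ = 3.7542 ÷ 9.87778 ≈ 0.3801

0.3801em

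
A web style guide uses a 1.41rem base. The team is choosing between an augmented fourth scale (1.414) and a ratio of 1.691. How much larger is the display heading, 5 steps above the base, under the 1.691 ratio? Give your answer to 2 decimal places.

Augmented fourth: 1.41 × 1.414⁵ = 7.9701rem
At 1.691: 1.41 × 1.691⁵ = 19.4956rem
Difference: 19.4956 − 7.9701 = 11.5255rem

11.53rem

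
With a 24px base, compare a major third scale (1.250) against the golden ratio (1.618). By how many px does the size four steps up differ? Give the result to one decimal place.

105.9px

Major third: 24.0 × 1.250⁴ = 58.594px
Golden ratio: 24.0 × 1.618⁴ = 164.485px
Difference: 164.485 − 58.594 = 105.891px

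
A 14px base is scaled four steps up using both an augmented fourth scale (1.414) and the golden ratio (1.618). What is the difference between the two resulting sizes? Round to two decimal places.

Augmented fourth: 14.0 × 1.414⁴ = 55.9662px
Golden ratio: 14.0 × 1.618⁴ = 95.9494px
Difference: 95.9494 − 55.9662 = 39.9832px

39.98px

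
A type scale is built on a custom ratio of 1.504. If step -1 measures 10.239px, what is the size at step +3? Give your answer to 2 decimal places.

10.239 × 1.504⁴ = 10.239 × 5.11672 ≈ 52.390

52.39px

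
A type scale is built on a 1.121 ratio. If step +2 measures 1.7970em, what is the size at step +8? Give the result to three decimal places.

1.7970 × 1.121⁶ = 1.7970 × 1.98442 ≈ 3.566

3.566em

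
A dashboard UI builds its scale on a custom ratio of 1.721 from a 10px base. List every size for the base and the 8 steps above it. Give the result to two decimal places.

Step 0: 10px
Step 1: 10.0 × 1.721 = 17.21
Step 2: 10.0 × 1.721² = 29.62
Step 3: 10.0 × 1.721³ = 50.97
Step 4: 10.0 × 1.721⁴ = 87.73
Step 5: 10.0 × 1.721⁵ = 150.97
Step 6: 10.0 × 1.721⁶ = 259.83
Step 7: 10.0 × 1.721⁷ = 447.16
Step 8: 10.0 × 1.721⁸ = 769.57

10.00px, 17.21px, 29.62px, 50.97px, 87.73px, 150.97px, 259.83px, 447.16px, 769.57px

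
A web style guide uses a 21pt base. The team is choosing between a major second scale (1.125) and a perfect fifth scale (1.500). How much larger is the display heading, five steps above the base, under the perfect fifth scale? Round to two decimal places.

Major second: 21.0 × 1.125⁵ = 37.8427pt
Perfect fifth: 21.0 × 1.500⁵ = 159.4688pt
Difference: 159.4688 − 37.8427 = 121.6261pt

121.63pt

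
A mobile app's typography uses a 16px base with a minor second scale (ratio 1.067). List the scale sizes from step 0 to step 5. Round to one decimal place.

16.0px, 17.1px, 18.2px, 19.4px, 20.7px, 22.1px

Step 0: 16px
Step 1: 16.0 × 1.067 = 17.1
Step 2: 16.0 × 1.067² = 18.2
Step 3: 16.0 × 1.067³ = 19.4
Step 4: 16.0 × 1.067⁴ = 20.7
Step 5: 16.0 × 1.067⁵ = 22.1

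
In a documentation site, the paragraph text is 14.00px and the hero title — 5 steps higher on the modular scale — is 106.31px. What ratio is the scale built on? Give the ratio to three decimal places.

The ratio satisfies 14.00 × r⁵ = 106.31, so r = (106.31 / 14.00)^(1/5).
r = 7.5936^(1/5) ≈ 1.5000

1.500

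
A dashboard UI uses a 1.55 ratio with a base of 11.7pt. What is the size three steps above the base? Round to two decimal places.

Every step multiplies by the scale ratio.
11.7 × 1.55³ = 11.7 × 3.72388 ≈ 43.57

43.57pt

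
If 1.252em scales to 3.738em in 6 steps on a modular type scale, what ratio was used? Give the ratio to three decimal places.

r⁶ = 3.738 / 1.252, so r = (3.738/1.252)^(1/6).
r = 2.9856^(1/6) ≈ 1.2000

1.200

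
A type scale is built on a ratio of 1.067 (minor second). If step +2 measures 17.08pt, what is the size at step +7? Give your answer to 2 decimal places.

The gap is 7 − (2) = 5 steps, so the factor is 1.067^5.
17.08 × 1.067⁵ = 17.08 × 1.38300 ≈ 23.622

23.62pt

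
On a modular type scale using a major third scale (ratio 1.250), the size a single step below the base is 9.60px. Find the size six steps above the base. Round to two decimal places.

9.60 × 1.250⁷ = 9.60 × 4.76837 ≈ 45.776

45.78px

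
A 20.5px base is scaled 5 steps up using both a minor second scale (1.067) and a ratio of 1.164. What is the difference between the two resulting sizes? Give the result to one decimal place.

15.5px

Minor second: 20.5 × 1.067⁵ = 28.351px
At 1.164: 20.5 × 1.164⁵ = 43.805px
Difference: 43.805 − 28.351 = 15.454px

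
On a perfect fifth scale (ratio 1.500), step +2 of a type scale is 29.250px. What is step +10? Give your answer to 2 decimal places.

749.65px

Moving from step +2 to step +10 is 8 steps up, so multiply by r⁸.
29.250 × 1.500⁸ = 29.250 × 25.62891 ≈ 749.646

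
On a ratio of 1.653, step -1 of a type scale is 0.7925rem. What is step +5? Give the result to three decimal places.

The gap is 5 − (-1) = 6 steps, so the factor is 1.653^6.
0.7925 × 1.653⁶ = 0.7925 × 20.40033 ≈ 16.167

16.167rem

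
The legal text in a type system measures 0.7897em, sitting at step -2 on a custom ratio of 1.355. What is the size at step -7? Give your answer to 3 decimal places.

0.7897 ÷ 1.355⁵ = 0.7897 ÷ 4.56769 ≈ 0.173

0.173em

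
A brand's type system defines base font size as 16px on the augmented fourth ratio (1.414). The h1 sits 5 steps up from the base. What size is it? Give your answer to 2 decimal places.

90.44px

16.0 × 1.414⁵ = 16.0 × 5.65258 ≈ 90.44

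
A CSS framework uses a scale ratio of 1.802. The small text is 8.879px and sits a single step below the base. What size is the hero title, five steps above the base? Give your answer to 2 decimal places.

304.01px

Moving from step -1 to step +5 is 6 steps up, so multiply by r⁶.
8.879 × 1.802⁶ = 8.879 × 34.23960 ≈ 304.013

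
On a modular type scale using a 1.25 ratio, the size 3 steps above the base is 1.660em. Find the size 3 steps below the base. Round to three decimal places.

0.435em

The gap is -3 − (3) = -6 steps, so the factor is 1.25^-6.
1.660 ÷ 1.25⁶ = 1.660 ÷ 3.81470 ≈ 0.435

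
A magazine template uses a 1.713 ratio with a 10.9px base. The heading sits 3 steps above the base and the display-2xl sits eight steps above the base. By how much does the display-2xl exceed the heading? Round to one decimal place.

753.3px

Step 3: 10.9 × 1.713³ = 54.790px
Step 8: 10.9 × 1.713⁸ = 808.138px
Difference: 808.138 − 54.790 = 753.348px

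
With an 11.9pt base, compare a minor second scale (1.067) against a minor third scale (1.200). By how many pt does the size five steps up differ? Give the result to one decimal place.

13.2pt

Minor second: 11.9 × 1.067⁵ = 16.458pt
Minor third: 11.9 × 1.200⁵ = 29.611pt
Difference: 29.611 − 16.458 = 13.153pt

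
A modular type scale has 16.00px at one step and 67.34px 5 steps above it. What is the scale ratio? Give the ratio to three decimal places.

1.333

The ratio satisfies 16.00 × r⁵ = 67.34, so r = (67.34 / 16.00)^(1/5).
r = 4.2088^(1/5) ≈ 1.3330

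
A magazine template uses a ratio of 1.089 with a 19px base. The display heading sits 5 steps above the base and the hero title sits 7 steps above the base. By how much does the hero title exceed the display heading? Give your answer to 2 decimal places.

5.41px

Step 5: 19.0 × 1.089⁵ = 29.1000px
Step 7: 19.0 × 1.089⁷ = 34.5103px
Difference: 34.5103 − 29.1000 = 5.4103px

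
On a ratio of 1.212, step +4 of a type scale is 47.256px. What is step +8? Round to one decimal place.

Moving from step +4 to step +8 is 4 steps up, so multiply by r⁴.
47.256 × 1.212⁴ = 47.256 × 2.15780 ≈ 101.969

102.0px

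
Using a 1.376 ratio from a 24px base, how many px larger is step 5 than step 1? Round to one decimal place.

85.4px

Step 1: 24.0 × 1.376 = 33.024px
Step 5: 24.0 × 1.376⁵ = 118.387px
Difference: 118.387 − 33.024 = 85.363px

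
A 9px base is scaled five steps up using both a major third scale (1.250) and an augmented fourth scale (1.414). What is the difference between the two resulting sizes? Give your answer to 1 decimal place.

23.4px

Major third: 9.0 × 1.250⁵ = 27.466px
Augmented fourth: 9.0 × 1.414⁵ = 50.873px
Difference: 50.873 − 27.466 = 23.407px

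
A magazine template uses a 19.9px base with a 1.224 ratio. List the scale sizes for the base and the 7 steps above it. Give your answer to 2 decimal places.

Step 0: 19.9px
Step 1: 19.9 × 1.224 = 24.36
Step 2: 19.9 × 1.224² = 29.81
Step 3: 19.9 × 1.224³ = 36.49
Step 4: 19.9 × 1.224⁴ = 44.67
Step 5: 19.9 × 1.224⁵ = 54.67
Step 6: 19.9 × 1.224⁶ = 66.92
Step 7: 19.9 × 1.224⁷ = 81.91

19.90px, 24.36px, 29.81px, 36.49px, 44.67px, 54.67px, 66.92px, 81.91px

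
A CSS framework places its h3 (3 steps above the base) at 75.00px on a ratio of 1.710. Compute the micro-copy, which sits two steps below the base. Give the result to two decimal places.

5.13px

75.00 ÷ 1.710⁵ = 75.00 ÷ 14.62112 ≈ 5.130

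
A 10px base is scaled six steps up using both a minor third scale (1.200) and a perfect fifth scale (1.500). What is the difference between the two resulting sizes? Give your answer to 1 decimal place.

Minor third: 10.0 × 1.200⁶ = 29.860px
Perfect fifth: 10.0 × 1.500⁶ = 113.906px
Difference: 113.906 − 29.860 = 84.046px

84.0px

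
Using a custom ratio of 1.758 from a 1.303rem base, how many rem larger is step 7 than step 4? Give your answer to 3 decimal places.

Step 4: 1.303 × 1.758⁴ = 12.44572rem
Step 7: 1.303 × 1.758⁷ = 67.62021rem
Difference: 67.62021 − 12.44572 = 55.17449rem

55.174rem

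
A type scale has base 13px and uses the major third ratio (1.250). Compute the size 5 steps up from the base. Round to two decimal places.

39.67px

Every step multiplies by the scale ratio.
13.0 × 1.250⁵ = 13.0 × 3.05176 ≈ 39.67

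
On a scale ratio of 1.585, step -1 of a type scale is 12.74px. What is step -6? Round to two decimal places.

1.27px

Moving from step -1 to step -6 is 5 steps down, so divide by r⁵.
12.74 ÷ 1.585⁵ = 12.74 ÷ 10.00337 ≈ 1.274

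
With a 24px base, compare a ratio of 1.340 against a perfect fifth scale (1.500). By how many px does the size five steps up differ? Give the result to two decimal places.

78.56px

At 1.340: 24.0 × 1.340⁵ = 103.6896px
Perfect fifth: 24.0 × 1.500⁵ = 182.2500px
Difference: 182.2500 − 103.6896 = 78.5604px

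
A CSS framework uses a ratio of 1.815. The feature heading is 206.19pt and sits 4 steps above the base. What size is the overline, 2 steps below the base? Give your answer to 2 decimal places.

5.77pt

206.19 ÷ 1.815⁶ = 206.19 ÷ 35.74866 ≈ 5.768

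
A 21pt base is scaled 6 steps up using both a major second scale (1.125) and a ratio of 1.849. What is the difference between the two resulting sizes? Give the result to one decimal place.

796.6pt

Major second: 21.0 × 1.125⁶ = 42.573pt
At 1.849: 21.0 × 1.849⁶ = 839.152pt
Difference: 839.152 − 42.573 = 796.579pt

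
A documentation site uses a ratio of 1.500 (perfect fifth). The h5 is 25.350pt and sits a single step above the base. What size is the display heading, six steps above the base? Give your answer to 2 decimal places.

Moving from step +1 to step +6 is 5 steps up, so multiply by r⁵.
25.350 × 1.500⁵ = 25.350 × 7.59375 ≈ 192.502

192.50pt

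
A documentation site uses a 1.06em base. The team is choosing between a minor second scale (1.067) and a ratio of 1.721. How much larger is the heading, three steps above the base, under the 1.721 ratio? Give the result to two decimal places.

4.12em

Minor second: 1.06 × 1.067³ = 1.2877em
At 1.721: 1.06 × 1.721³ = 5.4032em
Difference: 5.4032 − 1.2877 = 4.1155em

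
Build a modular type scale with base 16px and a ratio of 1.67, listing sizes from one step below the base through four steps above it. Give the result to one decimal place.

Step -1: 16.0 ÷ 1.67 = 9.6
Step 0: 16px
Step 1: 16.0 × 1.67 = 26.7
Step 2: 16.0 × 1.67² = 44.6
Step 3: 16.0 × 1.67³ = 74.5
Step 4: 16.0 × 1.67⁴ = 124.4

9.6px, 16.0px, 26.7px, 44.6px, 74.5px, 124.4px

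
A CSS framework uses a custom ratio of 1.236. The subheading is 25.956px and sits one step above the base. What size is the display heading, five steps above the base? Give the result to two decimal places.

25.956 × 1.236⁴ = 25.956 × 2.33386 ≈ 60.578

60.58px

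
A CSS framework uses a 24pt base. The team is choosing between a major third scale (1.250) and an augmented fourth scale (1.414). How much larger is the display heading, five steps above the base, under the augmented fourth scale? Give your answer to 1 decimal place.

62.4pt

Major third: 24.0 × 1.250⁵ = 73.242pt
Augmented fourth: 24.0 × 1.414⁵ = 135.662pt
Difference: 135.662 − 73.242 = 62.420pt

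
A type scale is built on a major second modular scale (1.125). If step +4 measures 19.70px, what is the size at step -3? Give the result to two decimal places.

8.64px

19.70 ÷ 1.125⁷ = 19.70 ÷ 2.28070 ≈ 8.638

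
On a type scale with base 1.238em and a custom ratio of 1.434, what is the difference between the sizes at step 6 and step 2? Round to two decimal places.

Step 2: 1.238 × 1.434² = 2.5458em
Step 6: 1.238 × 1.434⁶ = 10.7650em
Difference: 10.7650 − 2.5458 = 8.2192em

8.22em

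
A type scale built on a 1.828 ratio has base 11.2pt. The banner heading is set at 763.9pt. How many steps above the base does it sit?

7

1.828ⁿ = 763.9 / 11.2 = 68.2054
n = ln(68.2054) / ln(1.828) = 4.2225 / 0.6032 ≈ 7.00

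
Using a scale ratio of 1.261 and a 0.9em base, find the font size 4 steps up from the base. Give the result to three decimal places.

A modular type scale is a geometric sequence: sizeₙ = base × rⁿ.
0.9 × 1.261⁴ = 0.9 × 2.52848 ≈ 2.276

2.276em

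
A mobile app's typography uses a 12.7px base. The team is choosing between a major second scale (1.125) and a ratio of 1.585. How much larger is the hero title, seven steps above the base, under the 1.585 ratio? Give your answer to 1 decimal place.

290.2px

Major second: 12.7 × 1.125⁷ = 28.965px
At 1.585: 12.7 × 1.585⁷ = 319.160px
Difference: 319.160 − 28.965 = 290.195px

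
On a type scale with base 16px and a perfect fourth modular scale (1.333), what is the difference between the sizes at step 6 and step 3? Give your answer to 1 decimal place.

51.9px

Step 3: 16.0 × 1.333³ = 37.897px
Step 6: 16.0 × 1.333⁶ = 89.764px
Difference: 89.764 − 37.897 = 51.867px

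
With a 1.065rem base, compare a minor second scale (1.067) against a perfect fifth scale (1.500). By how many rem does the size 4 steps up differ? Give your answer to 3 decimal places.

4.011rem

Minor second: 1.065 × 1.067⁴ = 1.38041rem
Perfect fifth: 1.065 × 1.500⁴ = 5.39156rem
Difference: 5.39156 − 1.38041 = 4.01115rem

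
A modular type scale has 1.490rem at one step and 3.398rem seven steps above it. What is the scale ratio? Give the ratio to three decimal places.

r⁷ = 3.398 / 1.490, so r = (3.398/1.490)^(1/7).
r = 2.2805^(1/7) ≈ 1.1250

1.125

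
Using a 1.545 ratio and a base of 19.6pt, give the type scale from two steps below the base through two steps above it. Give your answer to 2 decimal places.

8.21pt, 12.69pt, 19.60pt, 30.28pt, 46.79pt

Step -2: 19.6 ÷ 1.545² = 8.21
Step -1: 19.6 ÷ 1.545 = 12.69
Step 0: 19.6pt
Step 1: 19.6 × 1.545 = 30.28
Step 2: 19.6 × 1.545² = 46.79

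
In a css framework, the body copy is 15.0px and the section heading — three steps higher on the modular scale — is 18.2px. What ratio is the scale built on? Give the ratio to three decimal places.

1.067

r³ = 18.2 / 15.0, so r = (18.2/15.0)^(1/3).
r = 1.2133^(1/3) ≈ 1.0666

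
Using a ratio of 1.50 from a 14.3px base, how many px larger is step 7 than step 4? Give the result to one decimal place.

Step 4: 14.3 × 1.50⁴ = 72.394px
Step 7: 14.3 × 1.50⁷ = 244.329px
Difference: 244.329 − 72.394 = 171.935px

171.9px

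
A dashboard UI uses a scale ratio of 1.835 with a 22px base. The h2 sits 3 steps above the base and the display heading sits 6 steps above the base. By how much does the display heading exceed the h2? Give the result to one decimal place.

704.0px

Step 3: 22.0 × 1.835³ = 135.935px
Step 6: 22.0 × 1.835⁶ = 839.922px
Difference: 839.922 − 135.935 = 703.987px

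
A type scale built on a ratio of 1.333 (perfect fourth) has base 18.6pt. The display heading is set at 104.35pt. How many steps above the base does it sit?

1.333ⁿ = 104.35 / 18.6 = 5.6102
n = ln(5.6102) / ln(1.333) = 1.7246 / 0.2874 ≈ 6.00

6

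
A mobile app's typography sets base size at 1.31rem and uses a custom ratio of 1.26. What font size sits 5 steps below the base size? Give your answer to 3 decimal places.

Each step on a modular scale multiplies by the ratio, so the size n steps from the base is base × ratioⁿ.
1.31 ÷ 1.26⁵ = 1.31 ÷ 3.17580 ≈ 0.412

0.412rem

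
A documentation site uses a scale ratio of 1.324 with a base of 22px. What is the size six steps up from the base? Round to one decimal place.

118.5px

22.0 × 1.324⁶ = 22.0 × 5.38676 ≈ 118.51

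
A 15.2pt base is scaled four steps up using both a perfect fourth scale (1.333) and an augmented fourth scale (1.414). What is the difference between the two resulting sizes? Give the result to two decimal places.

Perfect fourth: 15.2 × 1.333⁴ = 47.9915pt
Augmented fourth: 15.2 × 1.414⁴ = 60.7633pt
Difference: 60.7633 − 47.9915 = 12.7718pt

12.77pt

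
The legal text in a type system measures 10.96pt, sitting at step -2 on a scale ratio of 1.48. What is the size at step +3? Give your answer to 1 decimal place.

77.8pt

10.96 × 1.48⁵ = 10.96 × 7.10082 ≈ 77.825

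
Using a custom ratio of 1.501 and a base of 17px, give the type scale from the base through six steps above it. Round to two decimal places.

Step 0: 17px
Step 1: 17.0 × 1.501 = 25.52
Step 2: 17.0 × 1.501² = 38.30
Step 3: 17.0 × 1.501³ = 57.49
Step 4: 17.0 × 1.501⁴ = 86.29
Step 5: 17.0 × 1.501⁵ = 129.52
Step 6: 17.0 × 1.501⁶ = 194.42

17.00px, 25.52px, 38.30px, 57.49px, 86.29px, 129.52px, 194.42px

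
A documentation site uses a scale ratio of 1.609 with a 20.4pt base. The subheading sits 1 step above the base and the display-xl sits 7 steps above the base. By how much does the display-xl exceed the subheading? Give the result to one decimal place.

536.7pt

Step 1: 20.4 × 1.609 = 32.824pt
Step 7: 20.4 × 1.609⁷ = 569.538pt
Difference: 569.538 − 32.824 = 536.714pt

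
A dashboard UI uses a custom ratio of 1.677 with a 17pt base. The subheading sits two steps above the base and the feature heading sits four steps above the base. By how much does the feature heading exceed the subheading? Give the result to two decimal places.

Step 2: 17.0 × 1.677² = 47.8096pt
Step 4: 17.0 × 1.677⁴ = 134.4563pt
Difference: 134.4563 − 47.8096 = 86.6467pt

86.65pt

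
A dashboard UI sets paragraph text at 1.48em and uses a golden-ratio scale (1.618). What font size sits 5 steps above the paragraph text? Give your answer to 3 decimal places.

1.48 × 1.618⁵ = 1.48 × 11.08901 ≈ 16.412

16.412em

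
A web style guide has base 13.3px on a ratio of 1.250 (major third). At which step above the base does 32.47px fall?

4

1.250ⁿ = 32.47 / 13.3 = 2.4414
n = ln(2.4414) / ln(1.250) = 0.8926 / 0.2231 ≈ 4.00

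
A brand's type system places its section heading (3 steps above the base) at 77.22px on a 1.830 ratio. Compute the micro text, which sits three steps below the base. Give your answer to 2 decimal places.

2.06px

77.22 ÷ 1.830⁶ = 77.22 ÷ 37.55835 ≈ 2.056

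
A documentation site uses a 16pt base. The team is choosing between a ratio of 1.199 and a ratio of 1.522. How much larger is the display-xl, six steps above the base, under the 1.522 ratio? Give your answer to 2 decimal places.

At 1.199: 16.0 × 1.199⁶ = 47.5374pt
At 1.522: 16.0 × 1.522⁶ = 198.8877pt
Difference: 198.8877 − 47.5374 = 151.3503pt

151.35pt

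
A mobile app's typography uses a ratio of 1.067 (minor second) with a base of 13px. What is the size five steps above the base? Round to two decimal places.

17.98px

13.0 × 1.067⁵ = 13.0 × 1.38300 ≈ 17.98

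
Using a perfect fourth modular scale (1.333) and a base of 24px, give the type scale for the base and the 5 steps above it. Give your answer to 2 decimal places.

Step 0: 24px
Step 1: 24.0 × 1.333 = 31.99
Step 2: 24.0 × 1.333² = 42.65
Step 3: 24.0 × 1.333³ = 56.85
Step 4: 24.0 × 1.333⁴ = 75.78
Step 5: 24.0 × 1.333⁵ = 101.01

24.00px, 31.99px, 42.65px, 56.85px, 75.78px, 101.01px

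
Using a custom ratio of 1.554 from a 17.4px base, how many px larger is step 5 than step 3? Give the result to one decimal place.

Step 3: 17.4 × 1.554³ = 65.298px
Step 5: 17.4 × 1.554⁵ = 157.690px
Difference: 157.690 − 65.298 = 92.392px

92.4px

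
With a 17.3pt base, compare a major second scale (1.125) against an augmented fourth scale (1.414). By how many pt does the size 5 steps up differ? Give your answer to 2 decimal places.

66.61pt

Major second: 17.3 × 1.125⁵ = 31.1752pt
Augmented fourth: 17.3 × 1.414⁵ = 97.7897pt
Difference: 97.7897 − 31.1752 = 66.6145pt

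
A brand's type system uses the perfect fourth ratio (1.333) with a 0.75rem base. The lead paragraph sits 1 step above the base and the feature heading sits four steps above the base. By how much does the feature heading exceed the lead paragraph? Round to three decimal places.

1.368rem

Step 1: 0.75 × 1.333 = 0.99975rem
Step 4: 0.75 × 1.333⁴ = 2.36800rem
Difference: 2.36800 − 0.99975 = 1.36825rem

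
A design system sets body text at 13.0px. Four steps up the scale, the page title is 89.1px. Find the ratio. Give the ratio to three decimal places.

1.618

The ratio satisfies 13.0 × r⁴ = 89.1, so r = (89.1 / 13.0)^(1/4).
r = 6.8538^(1/4) ≈ 1.6180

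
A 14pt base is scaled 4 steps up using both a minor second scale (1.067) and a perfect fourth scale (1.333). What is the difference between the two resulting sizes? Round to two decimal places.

Minor second: 14.0 × 1.067⁴ = 18.1462pt
Perfect fourth: 14.0 × 1.333⁴ = 44.2027pt
Difference: 44.2027 − 18.1462 = 26.0565pt

26.06pt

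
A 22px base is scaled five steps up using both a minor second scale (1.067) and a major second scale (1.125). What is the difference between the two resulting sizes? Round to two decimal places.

Minor second: 22.0 × 1.067⁵ = 30.4260px
Major second: 22.0 × 1.125⁵ = 39.6447px
Difference: 39.6447 − 30.4260 = 9.2187px

9.22px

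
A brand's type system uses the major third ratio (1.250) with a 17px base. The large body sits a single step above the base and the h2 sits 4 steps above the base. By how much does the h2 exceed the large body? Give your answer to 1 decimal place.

20.3px

Step 1: 17.0 × 1.250 = 21.250px
Step 4: 17.0 × 1.250⁴ = 41.504px
Difference: 41.504 − 21.250 = 20.254px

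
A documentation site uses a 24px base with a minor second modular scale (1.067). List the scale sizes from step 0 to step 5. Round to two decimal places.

24.00px, 25.61px, 27.32px, 29.15px, 31.11px, 33.19px

Step 0: 24px
Step 1: 24.0 × 1.067 = 25.61
Step 2: 24.0 × 1.067² = 27.32
Step 3: 24.0 × 1.067³ = 29.15
Step 4: 24.0 × 1.067⁴ = 31.11
Step 5: 24.0 × 1.067⁵ = 33.19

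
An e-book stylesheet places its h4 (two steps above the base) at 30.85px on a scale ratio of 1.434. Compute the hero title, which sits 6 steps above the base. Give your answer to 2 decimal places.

30.85 × 1.434⁴ = 30.85 × 4.22860 ≈ 130.452

130.45px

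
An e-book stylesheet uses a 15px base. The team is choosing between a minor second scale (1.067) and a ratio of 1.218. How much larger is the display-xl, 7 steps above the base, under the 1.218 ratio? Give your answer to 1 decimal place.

Minor second: 15.0 × 1.067⁷ = 23.618px
At 1.218: 15.0 × 1.218⁷ = 59.652px
Difference: 59.652 − 23.618 = 36.034px

36.0px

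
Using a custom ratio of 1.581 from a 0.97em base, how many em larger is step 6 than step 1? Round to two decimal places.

Step 1: 0.97 × 1.581 = 1.5336em
Step 6: 0.97 × 1.581⁶ = 15.1483em
Difference: 15.1483 − 1.5336 = 13.6147em

13.61em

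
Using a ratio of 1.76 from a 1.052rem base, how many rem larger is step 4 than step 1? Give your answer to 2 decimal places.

Step 1: 1.052 × 1.76 = 1.8515rem
Step 4: 1.052 × 1.76⁴ = 10.0941rem
Difference: 10.0941 − 1.8515 = 8.2426rem

8.24rem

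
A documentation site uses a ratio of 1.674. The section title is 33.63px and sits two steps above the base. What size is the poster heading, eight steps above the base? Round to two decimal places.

740.05px

33.63 × 1.674⁶ = 33.63 × 22.00558 ≈ 740.047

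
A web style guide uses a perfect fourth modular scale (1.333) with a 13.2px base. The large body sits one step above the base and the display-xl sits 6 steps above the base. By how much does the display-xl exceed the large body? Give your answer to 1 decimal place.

Step 1: 13.2 × 1.333 = 17.596px
Step 6: 13.2 × 1.333⁶ = 74.055px
Difference: 74.055 − 17.596 = 56.459px

56.5px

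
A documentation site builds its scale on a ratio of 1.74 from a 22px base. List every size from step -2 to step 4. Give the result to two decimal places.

Step -2: 22.0 ÷ 1.74² = 7.27
Step -1: 22.0 ÷ 1.74 = 12.64
Step 0: 22px
Step 1: 22.0 × 1.74 = 38.28
Step 2: 22.0 × 1.74² = 66.61
Step 3: 22.0 × 1.74³ = 115.90
Step 4: 22.0 × 1.74⁴ = 201.66

7.27px, 12.64px, 22.00px, 38.28px, 66.61px, 115.90px, 201.66px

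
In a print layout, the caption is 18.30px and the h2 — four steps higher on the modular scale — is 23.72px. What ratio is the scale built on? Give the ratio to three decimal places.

The ratio satisfies 18.30 × r⁴ = 23.72, so r = (23.72 / 18.30)^(1/4).
r = 1.2962^(1/4) ≈ 1.0670

1.067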